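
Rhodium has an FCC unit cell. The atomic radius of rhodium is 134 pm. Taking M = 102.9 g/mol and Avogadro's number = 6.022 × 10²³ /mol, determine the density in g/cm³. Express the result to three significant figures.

12.6 g/cm³

In an FCC lattice, atoms touch along the face diagonal, so √2·a = 4r, giving a = 379.0 pm = 3.790 × 10^-8 cm.
With Z = 4, ρ = Z·M/(N_A·a³) = 4 × 102.9 / (6.022 × 10²³ × 5.444 × 10^-23) = 12.55 g/cm³.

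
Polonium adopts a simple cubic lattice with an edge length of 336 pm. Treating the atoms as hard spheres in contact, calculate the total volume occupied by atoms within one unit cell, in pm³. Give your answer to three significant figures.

In a simple cubic lattice atoms touch along the cell edge, so a = 2r, so r = 0.5000a = 168.0 pm.
V_atoms = Z × (4/3)πr³ = 1 × (4/3)π × (168.0)³ = 1.99 × 10^7 pm³.

1.99 × 10^7 pm³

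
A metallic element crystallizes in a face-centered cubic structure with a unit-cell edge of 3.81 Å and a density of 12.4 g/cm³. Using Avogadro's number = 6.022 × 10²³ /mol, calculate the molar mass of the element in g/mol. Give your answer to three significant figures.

An FCC cell has Z = 4 atoms; a = 3.810 × 10^-8 cm.
M = ρ·N_A·a³/Z = 12.4 × 6.022 × 10²³ × 5.531 × 10^-23 / 4 = 103 g/mol.

103 g/mol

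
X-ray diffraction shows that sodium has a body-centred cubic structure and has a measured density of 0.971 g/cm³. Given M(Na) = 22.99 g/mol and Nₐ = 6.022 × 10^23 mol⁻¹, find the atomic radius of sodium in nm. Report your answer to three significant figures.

0.186 nm

For a BCC cell (Z = 2), a³ = Z·M/(N_A·ρ) = 2 × 22.99 / (6.022 × 10²³ × 0.9710) = 7.863 × 10^-23 cm³, so a = 4.284 × 10^-8 cm = 0.4284 nm.
Atoms touch along the body diagonal, so √3·a = 4r, so r = 0.4330 × a = 0.186 nm.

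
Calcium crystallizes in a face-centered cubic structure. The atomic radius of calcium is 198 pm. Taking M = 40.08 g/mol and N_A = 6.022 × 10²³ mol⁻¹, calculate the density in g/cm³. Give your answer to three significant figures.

In an FCC lattice, atoms touch along the face diagonal, so √2·a = 4r, giving a = 560.0 pm = 5.600 × 10^-8 cm.
With Z = 4, ρ = Z·M/(N_A·a³) = 4 × 40.08 / (6.022 × 10²³ × 1.756 × 10^-22) = 1.516 g/cm³.

1.52 g/cm³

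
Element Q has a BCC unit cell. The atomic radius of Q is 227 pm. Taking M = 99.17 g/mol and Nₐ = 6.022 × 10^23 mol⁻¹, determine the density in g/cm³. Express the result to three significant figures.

In a BCC lattice, atoms touch along the body diagonal, so √3·a = 4r, giving a = 524.2 pm = 5.242 × 10^-8 cm.
With Z = 2, ρ = Z·M/(N_A·a³) = 2 × 99.17 / (6.022 × 10²³ × 1.441 × 10^-22) = 2.286 g/cm³.

2.29 g/cm³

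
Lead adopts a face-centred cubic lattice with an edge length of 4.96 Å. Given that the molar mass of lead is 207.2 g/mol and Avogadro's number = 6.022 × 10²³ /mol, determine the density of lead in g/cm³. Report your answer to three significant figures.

11.3 g/cm³

An FCC unit cell contains Z = 4 atoms.
Cell volume: a³ = (4.96 Å)³ = (4.960 × 10^-8 cm)³ = 1.220 × 10^-22 cm³.
ρ = Z·M/(N_A·a³) = 4 × 207.2 / (6.022 × 10²³ × 1.220 × 10^-22) = 11.28 g/cm³.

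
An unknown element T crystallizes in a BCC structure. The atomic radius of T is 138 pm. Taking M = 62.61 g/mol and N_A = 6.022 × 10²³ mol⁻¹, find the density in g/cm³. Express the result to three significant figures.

6.42 g/cm³

In a BCC lattice, atoms touch along the body diagonal, so √3·a = 4r, giving a = 318.7 pm = 3.187 × 10^-8 cm.
With Z = 2, ρ = Z·M/(N_A·a³) = 2 × 62.61 / (6.022 × 10²³ × 3.237 × 10^-23) = 6.424 g/cm³.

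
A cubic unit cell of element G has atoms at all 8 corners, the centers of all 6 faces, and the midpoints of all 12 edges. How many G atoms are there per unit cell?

7

Corner atoms are shared by 8 cells (1/8 each), face atoms by 2 (1/2 each), edge atoms by 4 (1/4 each).
Net atoms = 8 × 1/8 + 6 × 1/2 + 12 × 1/4 = 1 + 3 + 3 = 7.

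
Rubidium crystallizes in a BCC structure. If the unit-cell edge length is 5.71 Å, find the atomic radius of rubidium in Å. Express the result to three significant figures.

2.47 Å

In a BCC lattice, atoms touch along the body diagonal, so √3·a = 4r.
r = √3·a/4 = 1.7321 × 5.71 / 4 = 2.47 Å.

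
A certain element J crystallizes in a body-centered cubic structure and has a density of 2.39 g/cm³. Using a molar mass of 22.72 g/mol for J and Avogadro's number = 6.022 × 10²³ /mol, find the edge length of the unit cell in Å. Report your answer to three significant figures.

With Z = 2 atoms per BCC cell, a³ = Z·M/(N_A·ρ) = 2 × 22.72 / (6.022 × 10²³ × 2.390 g/cm³) = 3.157 × 10^-23 cm³.
a = (3.157 × 10^-23)^(1/3) = 3.161 × 10^-8 cm = 3.16 Å.

3.16 Å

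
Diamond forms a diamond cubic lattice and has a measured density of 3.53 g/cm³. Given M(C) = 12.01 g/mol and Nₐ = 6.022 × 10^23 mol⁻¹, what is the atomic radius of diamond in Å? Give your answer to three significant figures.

For a diamond cubic cell (Z = 8), a³ = Z·M/(N_A·ρ) = 8 × 12.01 / (6.022 × 10²³ × 3.530) = 4.520 × 10^-23 cm³, so a = 3.562 × 10^-8 cm = 3.562 Å.
Nearest neighbors lie along the body diagonal with √3·a = 8r, so r = 0.2165 × a = 0.771 Å.

0.771 Å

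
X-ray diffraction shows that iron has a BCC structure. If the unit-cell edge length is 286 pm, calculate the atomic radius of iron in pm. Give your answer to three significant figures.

124 pm

In a BCC lattice, atoms touch along the body diagonal, so √3·a = 4r.
r = √3·a/4 = 1.7321 × 286 / 4 = 124 pm.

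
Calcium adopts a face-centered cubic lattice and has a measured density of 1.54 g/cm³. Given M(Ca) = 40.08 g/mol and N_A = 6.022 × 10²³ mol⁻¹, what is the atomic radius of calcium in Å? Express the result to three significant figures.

1.97 Å

For an FCC cell (Z = 4), a³ = Z·M/(N_A·ρ) = 4 × 40.08 / (6.022 × 10²³ × 1.540) = 1.729 × 10^-22 cm³, so a = 5.571 × 10^-8 cm = 5.571 Å.
Atoms touch along the face diagonal, so √2·a = 4r, so r = 0.3536 × a = 1.97 Å.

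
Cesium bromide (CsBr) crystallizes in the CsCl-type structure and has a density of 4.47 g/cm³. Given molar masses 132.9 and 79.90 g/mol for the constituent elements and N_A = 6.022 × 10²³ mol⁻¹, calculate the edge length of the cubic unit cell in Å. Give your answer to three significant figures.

M(CsBr) = 212.8 g/mol; Z = 1 formula unit per cell.
a³ = Z·M/(N_A·ρ) = 1 × 212.8 / (6.022 × 10²³ × 4.47) = 7.905 × 10^-23 cm³, so a = 4.292 × 10^-8 cm = 4.29 Å.

4.29 Å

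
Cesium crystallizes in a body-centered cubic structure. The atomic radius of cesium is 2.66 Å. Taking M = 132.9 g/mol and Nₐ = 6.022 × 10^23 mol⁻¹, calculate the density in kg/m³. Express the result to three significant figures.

1900 kg/m³

In a BCC lattice, atoms touch along the body diagonal, so √3·a = 4r, giving a = 6.143 Å = 6.143 × 10^-8 cm.
With Z = 2, ρ = Z·M/(N_A·a³) = 2 × 132.9 / (6.022 × 10²³ × 2.318 × 10^-22) = 1.904 g/cm³ = 1900 kg/m³.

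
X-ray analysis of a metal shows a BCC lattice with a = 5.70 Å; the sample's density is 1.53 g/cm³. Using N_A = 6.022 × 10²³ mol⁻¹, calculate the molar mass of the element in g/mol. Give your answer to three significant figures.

85.3 g/mol

A BCC cell has Z = 2 atoms; a = 5.700 × 10^-8 cm.
M = ρ·N_A·a³/Z = 1.53 × 6.022 × 10²³ × 1.852 × 10^-22 / 2 = 85.3 g/mol.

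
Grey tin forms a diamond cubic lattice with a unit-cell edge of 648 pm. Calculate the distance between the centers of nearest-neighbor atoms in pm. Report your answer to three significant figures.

281 pm

In a diamond cubic structure, nearest neighbors lie along the body diagonal with √3·a = 8r; the nearest-neighbor distance equals 2r = 0.4330·a.
d = 0.4330 × 648 = 281 pm.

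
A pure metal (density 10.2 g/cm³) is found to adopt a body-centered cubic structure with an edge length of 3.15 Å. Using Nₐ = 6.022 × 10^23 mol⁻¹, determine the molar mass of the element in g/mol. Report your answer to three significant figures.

A BCC cell has Z = 2 atoms; a = 3.150 × 10^-8 cm.
M = ρ·N_A·a³/Z = 10.2 × 6.022 × 10²³ × 3.126 × 10^-23 / 2 = 96.0 g/mol.

96.0 g/mol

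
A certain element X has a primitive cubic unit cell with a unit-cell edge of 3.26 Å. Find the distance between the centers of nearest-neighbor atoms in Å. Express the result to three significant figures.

3.26 Å

In a simple cubic structure, atoms touch along the cell edge, so a = 2r; the nearest-neighbor distance equals 2r = 1.000·a.
d = 1.000 × 3.26 = 3.26 Å.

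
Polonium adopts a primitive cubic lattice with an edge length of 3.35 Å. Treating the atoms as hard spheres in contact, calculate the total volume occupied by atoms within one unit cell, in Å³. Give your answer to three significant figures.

19.7 Å³

In a simple cubic lattice atoms touch along the cell edge, so a = 2r, so r = 0.5000a = 1.675 Å.
V_atoms = Z × (4/3)πr³ = 1 × (4/3)π × (1.675)³ = 19.7 Å³.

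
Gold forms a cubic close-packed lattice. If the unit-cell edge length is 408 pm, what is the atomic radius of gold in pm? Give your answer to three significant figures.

144 pm

In an FCC lattice, atoms touch along the face diagonal, so √2·a = 4r.
r = √2·a/4 = 1.4142 × 408 / 4 = 144 pm.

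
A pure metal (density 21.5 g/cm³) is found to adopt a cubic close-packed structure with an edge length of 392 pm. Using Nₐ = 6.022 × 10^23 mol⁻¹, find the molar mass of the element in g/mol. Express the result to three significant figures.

195 g/mol

An FCC cell has Z = 4 atoms; a = 3.920 × 10^-8 cm.
M = ρ·N_A·a³/Z = 21.5 × 6.022 × 10²³ × 6.024 × 10^-23 / 4 = 195 g/mol.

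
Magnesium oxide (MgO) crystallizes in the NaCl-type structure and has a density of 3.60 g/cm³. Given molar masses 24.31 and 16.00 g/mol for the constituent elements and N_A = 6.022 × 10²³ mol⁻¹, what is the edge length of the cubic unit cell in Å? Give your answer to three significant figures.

M(MgO) = 40.31 g/mol; Z = 4 formula units per cell.
a³ = Z·M/(N_A·ρ) = 4 × 40.31 / (6.022 × 10²³ × 3.60) = 7.438 × 10^-23 cm³, so a = 4.205 × 10^-8 cm = 4.21 Å.

4.21 Å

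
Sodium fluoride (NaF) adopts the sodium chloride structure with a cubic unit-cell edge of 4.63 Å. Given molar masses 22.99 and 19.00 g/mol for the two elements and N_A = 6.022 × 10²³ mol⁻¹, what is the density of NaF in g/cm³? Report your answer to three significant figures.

2.81 g/cm³

The sodium chloride structure contains Z = 4 formula units per cell; M(NaF) = 22.99 + 19.00 = 41.99 g/mol.
a³ = (4.630 × 10^-8 cm)³ = 9.925 × 10^-23 cm³.
ρ = 4 × 41.99 / (6.022 × 10²³ × 9.925 × 10^-23) = 2.810 g/cm³.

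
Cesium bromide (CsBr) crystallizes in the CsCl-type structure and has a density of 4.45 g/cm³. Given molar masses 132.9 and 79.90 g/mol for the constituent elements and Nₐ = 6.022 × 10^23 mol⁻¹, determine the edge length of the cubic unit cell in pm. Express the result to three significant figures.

430 pm

M(CsBr) = 212.8 g/mol; Z = 1 formula unit per cell.
a³ = Z·M/(N_A·ρ) = 1 × 212.8 / (6.022 × 10²³ × 4.45) = 7.941 × 10^-23 cm³, so a = 4.298 × 10^-8 cm = 430 pm.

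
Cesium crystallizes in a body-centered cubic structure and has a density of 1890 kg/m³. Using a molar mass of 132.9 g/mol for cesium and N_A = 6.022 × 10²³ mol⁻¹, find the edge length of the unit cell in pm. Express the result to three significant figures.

With Z = 2 atoms per BCC cell, a³ = Z·M/(N_A·ρ) = 2 × 132.9 / (6.022 × 10²³ × 1.890 g/cm³) = 2.335 × 10^-22 cm³.
a = (2.335 × 10^-22)^(1/3) = 6.158 × 10^-8 cm = 616 pm.

616 pm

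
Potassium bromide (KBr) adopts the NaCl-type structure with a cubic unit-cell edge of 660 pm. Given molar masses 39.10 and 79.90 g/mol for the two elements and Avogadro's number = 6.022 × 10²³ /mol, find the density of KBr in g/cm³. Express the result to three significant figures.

The NaCl-type structure contains Z = 4 formula units per cell; M(KBr) = 39.10 + 79.90 = 119.0 g/mol.
a³ = (6.600 × 10^-8 cm)³ = 2.875 × 10^-22 cm³.
ρ = 4 × 119.0 / (6.022 × 10²³ × 2.875 × 10^-22) = 2.749 g/cm³.

2.75 g/cm³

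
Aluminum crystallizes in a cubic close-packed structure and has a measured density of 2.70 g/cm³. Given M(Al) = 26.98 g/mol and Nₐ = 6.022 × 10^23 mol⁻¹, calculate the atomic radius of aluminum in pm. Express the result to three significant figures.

For an FCC cell (Z = 4), a³ = Z·M/(N_A·ρ) = 4 × 26.98 / (6.022 × 10²³ × 2.700) = 6.637 × 10^-23 cm³, so a = 4.049 × 10^-8 cm = 404.9 pm.
Atoms touch along the face diagonal, so √2·a = 4r, so r = 0.3536 × a = 143 pm.

143 pm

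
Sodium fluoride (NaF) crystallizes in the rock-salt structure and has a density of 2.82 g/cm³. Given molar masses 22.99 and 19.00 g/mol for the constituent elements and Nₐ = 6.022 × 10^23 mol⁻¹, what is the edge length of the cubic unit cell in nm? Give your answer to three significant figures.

0.462 nm

M(NaF) = 41.99 g/mol; Z = 4 formula units per cell.
a³ = Z·M/(N_A·ρ) = 4 × 41.99 / (6.022 × 10²³ × 2.82) = 9.890 × 10^-23 cm³, so a = 4.625 × 10^-8 cm = 0.462 nm.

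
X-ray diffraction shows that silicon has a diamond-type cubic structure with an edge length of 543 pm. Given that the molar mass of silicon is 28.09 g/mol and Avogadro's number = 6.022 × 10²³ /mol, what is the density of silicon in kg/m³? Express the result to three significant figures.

2330 kg/m³

A diamond cubic unit cell contains Z = 8 atoms.
Cell volume: a³ = (543 pm)³ = (5.430 × 10^-8 cm)³ = 1.601 × 10^-22 cm³.
ρ = Z·M/(N_A·a³) = 8 × 28.09 / (6.022 × 10²³ × 1.601 × 10^-22) = 2.331 g/cm³ = 2330 kg/m³.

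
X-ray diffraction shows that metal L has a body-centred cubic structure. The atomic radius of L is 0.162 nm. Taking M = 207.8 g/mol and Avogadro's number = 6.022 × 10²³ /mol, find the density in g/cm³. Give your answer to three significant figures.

13.2 g/cm³

In a BCC lattice, atoms touch along the body diagonal, so √3·a = 4r, giving a = 0.3741 nm = 3.741 × 10^-8 cm.
With Z = 2, ρ = Z·M/(N_A·a³) = 2 × 207.8 / (6.022 × 10²³ × 5.237 × 10^-23) = 13.18 g/cm³.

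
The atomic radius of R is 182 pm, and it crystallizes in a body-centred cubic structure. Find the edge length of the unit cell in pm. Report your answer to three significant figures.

420 pm

In a BCC lattice, atoms touch along the body diagonal, so √3·a = 4r.
a = 4r/√3 = 4 × 182 / 1.7321 = 420 pm.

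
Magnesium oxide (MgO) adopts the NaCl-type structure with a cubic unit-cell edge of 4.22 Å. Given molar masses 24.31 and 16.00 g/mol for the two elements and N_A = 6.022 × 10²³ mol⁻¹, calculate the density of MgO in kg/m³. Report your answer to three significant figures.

The NaCl-type structure contains Z = 4 formula units per cell; M(MgO) = 24.31 + 16.00 = 40.31 g/mol.
a³ = (4.220 × 10^-8 cm)³ = 7.515 × 10^-23 cm³.
ρ = 4 × 40.31 / (6.022 × 10²³ × 7.515 × 10^-23) = 3.563 g/cm³ = 3560 kg/m³.

3560 kg/m³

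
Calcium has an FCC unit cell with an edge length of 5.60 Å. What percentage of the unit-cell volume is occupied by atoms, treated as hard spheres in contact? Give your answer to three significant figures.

74.0%

In an FCC lattice atoms touch along the face diagonal, so √2·a = 4r, so r = 0.3536a = 1.980 Å.
Packing fraction = Z·(4/3)πr³ / a³ = 4 × (4/3)π × (1.980)³ / (5.60)³ = 0.7405 = 74.0%.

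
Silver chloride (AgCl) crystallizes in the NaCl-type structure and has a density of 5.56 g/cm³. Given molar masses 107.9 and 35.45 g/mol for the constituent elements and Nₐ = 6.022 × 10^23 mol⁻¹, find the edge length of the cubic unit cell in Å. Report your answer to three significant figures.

5.55 Å

M(AgCl) = 143.35 g/mol; Z = 4 formula units per cell.
a³ = Z·M/(N_A·ρ) = 4 × 143.35 / (6.022 × 10²³ × 5.56) = 1.713 × 10^-22 cm³, so a = 5.553 × 10^-8 cm = 5.55 Å.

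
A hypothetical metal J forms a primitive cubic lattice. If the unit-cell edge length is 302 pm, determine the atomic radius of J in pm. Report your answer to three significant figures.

151 pm

In a simple cubic lattice, atoms touch along the cell edge, so a = 2r.
r = a/2 = 302/2 = 151 pm.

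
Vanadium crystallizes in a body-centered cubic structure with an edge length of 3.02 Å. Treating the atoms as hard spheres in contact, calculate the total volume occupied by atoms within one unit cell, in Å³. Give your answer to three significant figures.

In a BCC lattice atoms touch along the body diagonal, so √3·a = 4r, so r = 0.4330a = 1.308 Å.
V_atoms = Z × (4/3)πr³ = 2 × (4/3)π × (1.308)³ = 18.7 Å³.

18.7 Å³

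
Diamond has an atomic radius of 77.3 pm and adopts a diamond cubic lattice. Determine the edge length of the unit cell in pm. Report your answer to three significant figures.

357 pm

In a diamond cubic lattice, nearest neighbors lie along the body diagonal with √3·a = 8r.
a = 8r/√3 = 8 × 77.3 / 1.7321 = 357 pm.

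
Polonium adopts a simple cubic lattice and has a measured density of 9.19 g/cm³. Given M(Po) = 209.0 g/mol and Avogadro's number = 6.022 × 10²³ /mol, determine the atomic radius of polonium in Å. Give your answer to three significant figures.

For a simple cubic cell (Z = 1), a³ = Z·M/(N_A·ρ) = 1 × 209.0 / (6.022 × 10²³ × 9.190) = 3.777 × 10^-23 cm³, so a = 3.355 × 10^-8 cm = 3.355 Å.
Atoms touch along the cell edge, so a = 2r, so r = 0.5000 × a = 1.68 Å.

1.68 Å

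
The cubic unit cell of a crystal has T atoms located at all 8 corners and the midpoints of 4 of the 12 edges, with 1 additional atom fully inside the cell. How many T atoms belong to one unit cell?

3

Corner atoms are shared by 8 cells (1/8 each), edge atoms by 4 (1/4 each), interior atoms are unshared.
Net atoms = 8 × 1/8 + 4 × 1/4 + 1 = 1 + 1 + 1 = 3.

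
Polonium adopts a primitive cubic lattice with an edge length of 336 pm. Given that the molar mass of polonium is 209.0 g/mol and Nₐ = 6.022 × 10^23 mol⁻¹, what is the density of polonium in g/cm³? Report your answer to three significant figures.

9.15 g/cm³

A simple cubic unit cell contains Z = 1 atom.
Cell volume: a³ = (336 pm)³ = (3.360 × 10^-8 cm)³ = 3.793 × 10^-23 cm³.
ρ = Z·M/(N_A·a³) = 1 × 209.0 / (6.022 × 10²³ × 3.793 × 10^-23) = 9.149 g/cm³.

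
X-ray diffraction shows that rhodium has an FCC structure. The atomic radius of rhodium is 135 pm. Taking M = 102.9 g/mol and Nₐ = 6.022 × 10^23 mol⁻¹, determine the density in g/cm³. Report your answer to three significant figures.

In an FCC lattice, atoms touch along the face diagonal, so √2·a = 4r, giving a = 381.8 pm = 3.818 × 10^-8 cm.
With Z = 4, ρ = Z·M/(N_A·a³) = 4 × 102.9 / (6.022 × 10²³ × 5.567 × 10^-23) = 12.28 g/cm³.

12.3 g/cm³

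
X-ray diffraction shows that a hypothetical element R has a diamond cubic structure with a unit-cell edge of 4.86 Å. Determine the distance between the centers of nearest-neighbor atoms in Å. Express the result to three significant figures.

In a diamond cubic structure, nearest neighbors lie along the body diagonal with √3·a = 8r; the nearest-neighbor distance equals 2r = 0.4330·a.
d = 0.4330 × 4.86 = 2.10 Å.

2.10 Å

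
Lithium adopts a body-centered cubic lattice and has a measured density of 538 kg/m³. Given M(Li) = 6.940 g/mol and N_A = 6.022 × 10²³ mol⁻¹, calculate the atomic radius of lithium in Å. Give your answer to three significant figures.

For a BCC cell (Z = 2), a³ = Z·M/(N_A·ρ) = 2 × 6.940 / (6.022 × 10²³ × 0.5380) = 4.284 × 10^-23 cm³, so a = 3.499 × 10^-8 cm = 3.499 Å.
Atoms touch along the body diagonal, so √3·a = 4r, so r = 0.4330 × a = 1.52 Å.

1.52 Å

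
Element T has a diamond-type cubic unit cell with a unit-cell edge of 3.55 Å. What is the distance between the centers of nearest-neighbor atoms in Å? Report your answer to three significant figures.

1.54 Å

In a diamond cubic structure, nearest neighbors lie along the body diagonal with √3·a = 8r; the nearest-neighbor distance equals 2r = 0.4330·a.
d = 0.4330 × 3.55 = 1.54 Å.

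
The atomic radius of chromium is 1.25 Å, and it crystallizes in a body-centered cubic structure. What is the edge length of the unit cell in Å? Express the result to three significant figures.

In a BCC lattice, atoms touch along the body diagonal, so √3·a = 4r.
a = 4r/√3 = 4 × 1.25 / 1.7321 = 2.89 Å.

2.89 Å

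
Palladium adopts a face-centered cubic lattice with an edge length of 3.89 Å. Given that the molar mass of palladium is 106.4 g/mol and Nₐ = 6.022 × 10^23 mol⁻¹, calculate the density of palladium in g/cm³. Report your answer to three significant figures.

An FCC unit cell contains Z = 4 atoms.
Cell volume: a³ = (3.89 Å)³ = (3.890 × 10^-8 cm)³ = 5.886 × 10^-23 cm³.
ρ = Z·M/(N_A·a³) = 4 × 106.4 / (6.022 × 10²³ × 5.886 × 10^-23) = 12.01 g/cm³.

12.0 g/cm³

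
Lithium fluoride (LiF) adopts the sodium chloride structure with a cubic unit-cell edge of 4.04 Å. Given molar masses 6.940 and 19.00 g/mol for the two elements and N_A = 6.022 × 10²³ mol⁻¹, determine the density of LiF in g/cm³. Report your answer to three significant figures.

The sodium chloride structure contains Z = 4 formula units per cell; M(LiF) = 6.940 + 19.00 = 25.94 g/mol.
a³ = (4.040 × 10^-8 cm)³ = 6.594 × 10^-23 cm³.
ρ = 4 × 25.94 / (6.022 × 10²³ × 6.594 × 10^-23) = 2.613 g/cm³.

2.61 g/cm³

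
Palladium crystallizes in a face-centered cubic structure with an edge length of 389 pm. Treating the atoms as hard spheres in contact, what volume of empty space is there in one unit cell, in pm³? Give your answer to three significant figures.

In an FCC lattice atoms touch along the face diagonal, so √2·a = 4r, so r = 0.3536a = 137.5 pm.
V_cell = a³ = 5.886 × 10^7 pm³; V_atoms = 4 × (4/3)πr³ = 4.359 × 10^7 pm³.
Empty space = 5.886 × 10^7 − 4.359 × 10^7 = 1.53 × 10^7 pm³.

1.53 × 10^7 pm³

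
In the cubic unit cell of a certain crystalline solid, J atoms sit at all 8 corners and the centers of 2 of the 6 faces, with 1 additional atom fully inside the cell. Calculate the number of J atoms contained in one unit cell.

3

Corner atoms are shared by 8 cells (1/8 each), face atoms by 2 (1/2 each), interior atoms are unshared.
Net atoms = 8 × 1/8 + 2 × 1/2 + 1 = 1 + 1 + 1 = 3.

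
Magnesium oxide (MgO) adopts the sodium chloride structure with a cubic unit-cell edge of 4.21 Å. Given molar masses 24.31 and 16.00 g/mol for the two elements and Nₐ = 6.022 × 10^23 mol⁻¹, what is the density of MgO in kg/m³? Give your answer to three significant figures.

3590 kg/m³

The sodium chloride structure contains Z = 4 formula units per cell; M(MgO) = 24.31 + 16.00 = 40.31 g/mol.
a³ = (4.210 × 10^-8 cm)³ = 7.462 × 10^-23 cm³.
ρ = 4 × 40.31 / (6.022 × 10²³ × 7.462 × 10^-23) = 3.588 g/cm³ = 3590 kg/m³.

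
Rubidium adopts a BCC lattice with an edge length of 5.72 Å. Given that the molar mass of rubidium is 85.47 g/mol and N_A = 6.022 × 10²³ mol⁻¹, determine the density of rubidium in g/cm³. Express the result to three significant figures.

A BCC unit cell contains Z = 2 atoms.
Cell volume: a³ = (5.72 Å)³ = (5.720 × 10^-8 cm)³ = 1.871 × 10^-22 cm³.
ρ = Z·M/(N_A·a³) = 2 × 85.47 / (6.022 × 10²³ × 1.871 × 10^-22) = 1.517 g/cm³.

1.52 g/cm³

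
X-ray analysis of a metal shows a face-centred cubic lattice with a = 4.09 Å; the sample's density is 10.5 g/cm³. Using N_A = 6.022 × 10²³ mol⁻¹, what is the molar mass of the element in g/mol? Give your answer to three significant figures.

An FCC cell has Z = 4 atoms; a = 4.090 × 10^-8 cm.
M = ρ·N_A·a³/Z = 10.5 × 6.022 × 10²³ × 6.842 × 10^-23 / 4 = 108 g/mol.

108 g/mol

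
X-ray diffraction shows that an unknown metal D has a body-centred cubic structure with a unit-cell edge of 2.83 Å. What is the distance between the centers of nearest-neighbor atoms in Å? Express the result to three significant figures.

2.45 Å

In a BCC structure, atoms touch along the body diagonal, so √3·a = 4r; the nearest-neighbor distance equals 2r = 0.8660·a.
d = 0.8660 × 2.83 = 2.45 Å.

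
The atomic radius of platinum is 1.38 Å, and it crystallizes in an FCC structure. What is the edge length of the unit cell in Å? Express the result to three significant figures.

In an FCC lattice, atoms touch along the face diagonal, so √2·a = 4r.
a = 4r/√2 = 4 × 1.38 / 1.4142 = 3.90 Å.

3.90 Å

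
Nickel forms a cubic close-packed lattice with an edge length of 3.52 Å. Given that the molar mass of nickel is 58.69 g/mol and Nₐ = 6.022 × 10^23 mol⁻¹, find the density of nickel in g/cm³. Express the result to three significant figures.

An FCC unit cell contains Z = 4 atoms.
Cell volume: a³ = (3.52 Å)³ = (3.520 × 10^-8 cm)³ = 4.361 × 10^-23 cm³.
ρ = Z·M/(N_A·a³) = 4 × 58.69 / (6.022 × 10²³ × 4.361 × 10^-23) = 8.938 g/cm³.

8.94 g/cm³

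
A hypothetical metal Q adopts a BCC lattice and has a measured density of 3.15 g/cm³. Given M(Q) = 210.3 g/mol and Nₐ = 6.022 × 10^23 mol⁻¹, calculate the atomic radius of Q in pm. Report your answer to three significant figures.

262 pm

For a BCC cell (Z = 2), a³ = Z·M/(N_A·ρ) = 2 × 210.3 / (6.022 × 10²³ × 3.150) = 2.217 × 10^-22 cm³, so a = 6.053 × 10^-8 cm = 605.3 pm.
Atoms touch along the body diagonal, so √3·a = 4r, so r = 0.4330 × a = 262 pm.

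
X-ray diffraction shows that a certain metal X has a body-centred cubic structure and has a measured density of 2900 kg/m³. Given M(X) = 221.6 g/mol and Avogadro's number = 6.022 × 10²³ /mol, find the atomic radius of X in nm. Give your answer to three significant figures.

For a BCC cell (Z = 2), a³ = Z·M/(N_A·ρ) = 2 × 221.6 / (6.022 × 10²³ × 2.900) = 2.538 × 10^-22 cm³, so a = 6.331 × 10^-8 cm = 0.6331 nm.
Atoms touch along the body diagonal, so √3·a = 4r, so r = 0.4330 × a = 0.274 nm.

0.274 nm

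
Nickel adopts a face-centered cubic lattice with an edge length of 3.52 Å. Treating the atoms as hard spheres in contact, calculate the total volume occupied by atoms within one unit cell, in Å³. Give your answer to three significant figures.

In an FCC lattice atoms touch along the face diagonal, so √2·a = 4r, so r = 0.3536a = 1.245 Å.
V_atoms = Z × (4/3)πr³ = 4 × (4/3)π × (1.245)³ = 32.3 Å³.

32.3 Å³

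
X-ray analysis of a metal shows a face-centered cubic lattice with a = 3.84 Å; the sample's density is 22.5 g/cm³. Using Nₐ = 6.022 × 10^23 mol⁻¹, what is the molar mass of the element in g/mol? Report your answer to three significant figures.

192 g/mol

An FCC cell has Z = 4 atoms; a = 3.840 × 10^-8 cm.
M = ρ·N_A·a³/Z = 22.5 × 6.022 × 10²³ × 5.662 × 10^-23 / 4 = 192 g/mol.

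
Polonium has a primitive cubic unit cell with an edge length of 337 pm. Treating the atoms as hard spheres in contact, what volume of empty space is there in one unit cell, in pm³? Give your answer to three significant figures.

In a simple cubic lattice atoms touch along the cell edge, so a = 2r, so r = 0.5000a = 168.5 pm.
V_cell = a³ = 3.827 × 10^7 pm³; V_atoms = 1 × (4/3)πr³ = 2.004 × 10^7 pm³.
Empty space = 3.827 × 10^7 − 2.004 × 10^7 = 1.82 × 10^7 pm³.

1.82 × 10^7 pm³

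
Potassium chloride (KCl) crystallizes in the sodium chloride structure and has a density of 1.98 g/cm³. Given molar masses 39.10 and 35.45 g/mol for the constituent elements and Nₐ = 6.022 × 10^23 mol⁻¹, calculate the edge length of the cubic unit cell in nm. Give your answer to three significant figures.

0.630 nm

M(KCl) = 74.55 g/mol; Z = 4 formula units per cell.
a³ = Z·M/(N_A·ρ) = 4 × 74.55 / (6.022 × 10²³ × 1.98) = 2.501 × 10^-22 cm³, so a = 6.300 × 10^-8 cm = 0.630 nm.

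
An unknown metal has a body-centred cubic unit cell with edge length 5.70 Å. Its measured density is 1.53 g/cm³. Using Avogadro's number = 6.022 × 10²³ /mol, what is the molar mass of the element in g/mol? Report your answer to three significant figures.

85.3 g/mol

A BCC cell has Z = 2 atoms; a = 5.700 × 10^-8 cm.
M = ρ·N_A·a³/Z = 1.53 × 6.022 × 10²³ × 1.852 × 10^-22 / 2 = 85.3 g/mol.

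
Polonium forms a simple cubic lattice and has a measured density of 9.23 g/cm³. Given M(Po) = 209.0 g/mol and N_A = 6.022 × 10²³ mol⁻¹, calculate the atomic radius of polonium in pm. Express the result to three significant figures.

For a simple cubic cell (Z = 1), a³ = Z·M/(N_A·ρ) = 1 × 209.0 / (6.022 × 10²³ × 9.230) = 3.760 × 10^-23 cm³, so a = 3.350 × 10^-8 cm = 335.0 pm.
Atoms touch along the cell edge, so a = 2r, so r = 0.5000 × a = 168 pm.

168 pm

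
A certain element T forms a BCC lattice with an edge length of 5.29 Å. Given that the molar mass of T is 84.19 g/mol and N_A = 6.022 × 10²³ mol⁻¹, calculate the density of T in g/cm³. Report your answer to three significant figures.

1.89 g/cm³

A BCC unit cell contains Z = 2 atoms.
Cell volume: a³ = (5.29 Å)³ = (5.290 × 10^-8 cm)³ = 1.480 × 10^-22 cm³.
ρ = Z·M/(N_A·a³) = 2 × 84.19 / (6.022 × 10²³ × 1.480 × 10^-22) = 1.889 g/cm³.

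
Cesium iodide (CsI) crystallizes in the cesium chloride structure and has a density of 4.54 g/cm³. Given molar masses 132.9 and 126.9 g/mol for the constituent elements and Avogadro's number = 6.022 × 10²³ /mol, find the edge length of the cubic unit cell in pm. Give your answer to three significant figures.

456 pm

M(CsI) = 259.8 g/mol; Z = 1 formula unit per cell.
a³ = Z·M/(N_A·ρ) = 1 × 259.8 / (6.022 × 10²³ × 4.54) = 9.503 × 10^-23 cm³, so a = 4.563 × 10^-8 cm = 456 pm.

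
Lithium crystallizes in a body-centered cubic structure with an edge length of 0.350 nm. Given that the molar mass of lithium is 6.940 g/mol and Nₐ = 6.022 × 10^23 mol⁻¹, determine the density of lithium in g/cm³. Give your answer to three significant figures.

0.538 g/cm³

A BCC unit cell contains Z = 2 atoms.
Cell volume: a³ = (0.350 nm)³ = (3.500 × 10^-8 cm)³ = 4.287 × 10^-23 cm³.
ρ = Z·M/(N_A·a³) = 2 × 6.940 / (6.022 × 10²³ × 4.287 × 10^-23) = 0.5376 g/cm³.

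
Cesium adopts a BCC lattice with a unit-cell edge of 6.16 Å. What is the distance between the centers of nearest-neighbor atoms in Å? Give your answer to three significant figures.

5.33 Å

In a BCC structure, atoms touch along the body diagonal, so √3·a = 4r; the nearest-neighbor distance equals 2r = 0.8660·a.
d = 0.8660 × 6.16 = 5.33 Å.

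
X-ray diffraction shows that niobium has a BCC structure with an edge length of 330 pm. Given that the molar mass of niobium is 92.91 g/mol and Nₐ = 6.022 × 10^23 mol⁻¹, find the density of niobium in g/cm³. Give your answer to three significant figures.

8.59 g/cm³

A BCC unit cell contains Z = 2 atoms.
Cell volume: a³ = (330 pm)³ = (3.300 × 10^-8 cm)³ = 3.594 × 10^-23 cm³.
ρ = Z·M/(N_A·a³) = 2 × 92.91 / (6.022 × 10²³ × 3.594 × 10^-23) = 8.586 g/cm³.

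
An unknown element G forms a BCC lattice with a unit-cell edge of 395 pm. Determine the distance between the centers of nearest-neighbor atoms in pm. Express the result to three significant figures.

In a BCC structure, atoms touch along the body diagonal, so √3·a = 4r; the nearest-neighbor distance equals 2r = 0.8660·a.
d = 0.8660 × 395 = 342 pm.

342 pm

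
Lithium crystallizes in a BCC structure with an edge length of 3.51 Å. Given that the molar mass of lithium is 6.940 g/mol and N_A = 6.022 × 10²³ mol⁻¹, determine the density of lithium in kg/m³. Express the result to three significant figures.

A BCC unit cell contains Z = 2 atoms.
Cell volume: a³ = (3.51 Å)³ = (3.510 × 10^-8 cm)³ = 4.324 × 10^-23 cm³.
ρ = Z·M/(N_A·a³) = 2 × 6.940 / (6.022 × 10²³ × 4.324 × 10^-23) = 0.5330 g/cm³ = 533 kg/m³.

533 kg/m³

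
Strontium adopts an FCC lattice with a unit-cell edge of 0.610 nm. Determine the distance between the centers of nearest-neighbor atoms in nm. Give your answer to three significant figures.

In an FCC structure, atoms touch along the face diagonal, so √2·a = 4r; the nearest-neighbor distance equals 2r = 0.7071·a.
d = 0.7071 × 0.610 = 0.431 nm.

0.431 nm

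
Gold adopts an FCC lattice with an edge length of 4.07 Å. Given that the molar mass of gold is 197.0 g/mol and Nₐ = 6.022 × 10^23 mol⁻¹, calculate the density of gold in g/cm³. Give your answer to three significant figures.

An FCC unit cell contains Z = 4 atoms.
Cell volume: a³ = (4.07 Å)³ = (4.070 × 10^-8 cm)³ = 6.742 × 10^-23 cm³.
ρ = Z·M/(N_A·a³) = 4 × 197.0 / (6.022 × 10²³ × 6.742 × 10^-23) = 19.41 g/cm³.

19.4 g/cm³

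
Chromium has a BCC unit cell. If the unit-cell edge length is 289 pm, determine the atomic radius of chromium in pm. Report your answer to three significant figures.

In a BCC lattice, atoms touch along the body diagonal, so √3·a = 4r.
r = √3·a/4 = 1.7321 × 289 / 4 = 125 pm.

125 pm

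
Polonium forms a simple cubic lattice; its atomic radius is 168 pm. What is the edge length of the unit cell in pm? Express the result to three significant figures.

In a simple cubic lattice, atoms touch along the cell edge, so a = 2r.
a = 2r = 2 × 168 = 336 pm.

336 pm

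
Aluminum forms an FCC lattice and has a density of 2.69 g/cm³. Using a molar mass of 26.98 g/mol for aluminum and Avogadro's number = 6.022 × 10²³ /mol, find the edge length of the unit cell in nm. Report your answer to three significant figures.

0.405 nm

With Z = 4 atoms per FCC cell, a³ = Z·M/(N_A·ρ) = 4 × 26.98 / (6.022 × 10²³ × 2.690 g/cm³) = 6.662 × 10^-23 cm³.
a = (6.662 × 10^-23)^(1/3) = 4.054 × 10^-8 cm = 0.405 nm.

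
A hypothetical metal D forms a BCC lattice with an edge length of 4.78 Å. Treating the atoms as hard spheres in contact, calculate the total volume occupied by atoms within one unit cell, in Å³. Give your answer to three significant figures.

In a BCC lattice atoms touch along the body diagonal, so √3·a = 4r, so r = 0.4330a = 2.070 Å.
V_atoms = Z × (4/3)πr³ = 2 × (4/3)π × (2.070)³ = 74.3 Å³.

74.3 Å³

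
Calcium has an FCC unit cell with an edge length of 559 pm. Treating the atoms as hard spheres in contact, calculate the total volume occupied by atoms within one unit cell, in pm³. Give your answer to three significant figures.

1.29 × 10^8 pm³

In an FCC lattice atoms touch along the face diagonal, so √2·a = 4r, so r = 0.3536a = 197.6 pm.
V_atoms = Z × (4/3)πr³ = 4 × (4/3)π × (197.6)³ = 1.29 × 10^8 pm³.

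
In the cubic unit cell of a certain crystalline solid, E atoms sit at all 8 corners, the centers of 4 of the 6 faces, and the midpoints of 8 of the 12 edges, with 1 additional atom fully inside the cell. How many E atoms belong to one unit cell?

Corner atoms are shared by 8 cells (1/8 each), face atoms by 2 (1/2 each), edge atoms by 4 (1/4 each), interior atoms are unshared.
Net atoms = 8 × 1/8 + 4 × 1/2 + 8 × 1/4 + 1 = 1 + 2 + 2 + 1 = 6.

6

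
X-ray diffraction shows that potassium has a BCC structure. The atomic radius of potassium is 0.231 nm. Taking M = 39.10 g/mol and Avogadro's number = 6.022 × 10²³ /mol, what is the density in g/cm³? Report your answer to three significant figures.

0.855 g/cm³

In a BCC lattice, atoms touch along the body diagonal, so √3·a = 4r, giving a = 0.5335 nm = 5.335 × 10^-8 cm.
With Z = 2, ρ = Z·M/(N_A·a³) = 2 × 39.10 / (6.022 × 10²³ × 1.518 × 10^-22) = 0.8553 g/cm³.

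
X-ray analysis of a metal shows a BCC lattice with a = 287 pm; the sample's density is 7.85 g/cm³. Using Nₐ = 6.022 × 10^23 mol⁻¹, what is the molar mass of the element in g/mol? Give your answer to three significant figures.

A BCC cell has Z = 2 atoms; a = 2.870 × 10^-8 cm.
M = ρ·N_A·a³/Z = 7.85 × 6.022 × 10²³ × 2.364 × 10^-23 / 2 = 55.9 g/mol.

55.9 g/mol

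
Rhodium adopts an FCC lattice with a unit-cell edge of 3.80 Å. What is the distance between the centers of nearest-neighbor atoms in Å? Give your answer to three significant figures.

In an FCC structure, atoms touch along the face diagonal, so √2·a = 4r; the nearest-neighbor distance equals 2r = 0.7071·a.
d = 0.7071 × 3.80 = 2.69 Å.

2.69 Å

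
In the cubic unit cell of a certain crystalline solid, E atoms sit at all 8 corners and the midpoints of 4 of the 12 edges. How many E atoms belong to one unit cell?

2

Corner atoms are shared by 8 cells (1/8 each), edge atoms by 4 (1/4 each).
Net atoms = 8 × 1/8 + 4 × 1/4 = 1 + 1 = 2.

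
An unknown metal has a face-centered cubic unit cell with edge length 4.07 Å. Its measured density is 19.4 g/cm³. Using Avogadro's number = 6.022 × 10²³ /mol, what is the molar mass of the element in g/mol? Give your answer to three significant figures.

197 g/mol

An FCC cell has Z = 4 atoms; a = 4.070 × 10^-8 cm.
M = ρ·N_A·a³/Z = 19.4 × 6.022 × 10²³ × 6.742 × 10^-23 / 4 = 197 g/mol.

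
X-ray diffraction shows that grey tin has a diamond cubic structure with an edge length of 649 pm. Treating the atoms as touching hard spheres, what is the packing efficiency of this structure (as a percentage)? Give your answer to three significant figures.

In a diamond cubic lattice nearest neighbors lie along the body diagonal with √3·a = 8r, so r = 0.2165a = 140.5 pm.
Packing fraction = Z·(4/3)πr³ / a³ = 8 × (4/3)π × (140.5)³ / (649)³ = 0.3401 = 34.0%.

34.0%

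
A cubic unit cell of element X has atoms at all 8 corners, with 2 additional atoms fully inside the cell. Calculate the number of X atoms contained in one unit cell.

3

Corner atoms are shared by 8 cells (1/8 each), interior atoms are unshared.
Net atoms = 8 × 1/8 + 2 = 1 + 2 = 3.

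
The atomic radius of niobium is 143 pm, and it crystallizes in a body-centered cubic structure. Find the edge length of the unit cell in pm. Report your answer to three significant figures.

In a BCC lattice, atoms touch along the body diagonal, so √3·a = 4r.
a = 4r/√3 = 4 × 143 / 1.7321 = 330 pm.

330 pm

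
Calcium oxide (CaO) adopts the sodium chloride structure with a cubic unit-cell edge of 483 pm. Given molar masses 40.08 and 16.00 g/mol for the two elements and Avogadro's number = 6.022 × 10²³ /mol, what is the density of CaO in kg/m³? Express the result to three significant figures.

3310 kg/m³

The sodium chloride structure contains Z = 4 formula units per cell; M(CaO) = 40.08 + 16.00 = 56.08 g/mol.
a³ = (4.830 × 10^-8 cm)³ = 1.127 × 10^-22 cm³.
ρ = 4 × 56.08 / (6.022 × 10²³ × 1.127 × 10^-22) = 3.306 g/cm³ = 3310 kg/m³.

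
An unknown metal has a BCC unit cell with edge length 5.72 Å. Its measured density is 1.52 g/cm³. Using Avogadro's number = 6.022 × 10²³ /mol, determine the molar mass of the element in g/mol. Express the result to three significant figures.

A BCC cell has Z = 2 atoms; a = 5.720 × 10^-8 cm.
M = ρ·N_A·a³/Z = 1.52 × 6.022 × 10²³ × 1.871 × 10^-22 / 2 = 85.7 g/mol.

85.7 g/mol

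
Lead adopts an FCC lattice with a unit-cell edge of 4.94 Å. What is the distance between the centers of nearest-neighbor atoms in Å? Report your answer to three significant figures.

In an FCC structure, atoms touch along the face diagonal, so √2·a = 4r; the nearest-neighbor distance equals 2r = 0.7071·a.
d = 0.7071 × 4.94 = 3.49 Å.

3.49 Å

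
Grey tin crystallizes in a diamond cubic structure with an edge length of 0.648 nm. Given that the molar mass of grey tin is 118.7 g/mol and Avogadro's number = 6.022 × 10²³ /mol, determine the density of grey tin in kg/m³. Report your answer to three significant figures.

A diamond cubic unit cell contains Z = 8 atoms.
Cell volume: a³ = (0.648 nm)³ = (6.480 × 10^-8 cm)³ = 2.721 × 10^-22 cm³.
ρ = Z·M/(N_A·a³) = 8 × 118.7 / (6.022 × 10²³ × 2.721 × 10^-22) = 5.795 g/cm³ = 5800 kg/m³.

5800 kg/m³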